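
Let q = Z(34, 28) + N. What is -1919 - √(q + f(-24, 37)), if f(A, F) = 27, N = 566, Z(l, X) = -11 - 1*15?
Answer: -1919 - 9*√7 ≈ -1942.8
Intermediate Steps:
Z(l, X) = -26 (Z(l, X) = -11 - 15 = -26)
q = 540 (q = -26 + 566 = 540)
-1919 - √(q + f(-24, 37)) = -1919 - √(540 + 27) = -1919 - √567 = -1919 - 9*√7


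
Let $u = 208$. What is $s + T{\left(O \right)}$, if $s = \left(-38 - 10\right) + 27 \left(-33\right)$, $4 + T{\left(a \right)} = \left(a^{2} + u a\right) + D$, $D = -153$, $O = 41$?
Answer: $9113$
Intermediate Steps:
$T{\left(a \right)} = -157 + a^{2} + 208 a$ ($T{\left(a \right)} = -4 - \left(153 - a^{2} - 208 a\right) = -4 + \left(-153 + a^{2} + 208 a\right) = -157 + a^{2} + 208 a$)
$s = -939$ ($s = \left(-38 - 10\right) - 891 = -48 - 891 = -939$)
$s + T{\left(O \right)} = -939 + \left(-157 + 41^{2} + 208 \cdot 41\right) = -939 + \left(-157 + 1681 + 8528\right) = -939 + 10052 = 9113$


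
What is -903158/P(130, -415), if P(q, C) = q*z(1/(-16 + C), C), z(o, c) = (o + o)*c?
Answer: -194630549/53950 ≈ -3607.6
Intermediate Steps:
z(o, c) = 2*c*o (z(o, c) = (2*o)*c = 2*c*o)
P(q, C) = 2*C*q/(-16 + C) (P(q, C) = q*(2*C/(-16 + C)) = 2*C*q/(-16 + C))
-903158/P(130, -415) = -903158/(2*(-415)*130/(-16 - 415)) = -903158/(2*(-415)*130/(-431)) = -903158/(2*(-415)*130*(-1/431)) = -903158/107900/431 = -903158*431/107900 = -194630549/53950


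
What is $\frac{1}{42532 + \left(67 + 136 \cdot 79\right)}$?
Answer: $\frac{1}{53343} \approx 1.8747 \cdot 10^{-5}$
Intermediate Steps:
$\frac{1}{42532 + \left(67 + 136 \cdot 79\right)} = \frac{1}{42532 + \left(67 + 10744\right)} = \frac{1}{42532 + 10811} = \frac{1}{53343}$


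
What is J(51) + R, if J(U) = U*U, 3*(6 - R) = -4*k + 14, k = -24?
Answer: 7711/3 ≈ 2570.3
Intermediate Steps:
R = -92/3 (R = 6 - (-4*(-24) + 14)/3 = 6 - (96 + 14)/3 = 6 - ⅓*110 = 6 - 110/3 = -92/3 ≈ -30.667)
J(U) = U²
J(51) + R = 51² - 92/3 = 2601 - 92/3 = 7711/3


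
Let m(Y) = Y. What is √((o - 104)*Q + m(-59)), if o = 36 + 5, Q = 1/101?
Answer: I*√608222/101 ≈ 7.7216*I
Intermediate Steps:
Q = 1/101 ≈ 0.0099010
o = 41
√((o - 104)*Q + m(-59)) = √((41 - 104)*(1/101) - 59) = √(-63*1/101 - 59) = √(-63/101 - 59) = √(-6022/101) = I*√608222/101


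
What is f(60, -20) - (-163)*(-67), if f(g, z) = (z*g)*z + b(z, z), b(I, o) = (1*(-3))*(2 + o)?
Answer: 13133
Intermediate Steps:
b(I, o) = -6 - 3*o (b(I, o) = -3*(2 + o) = -6 - 3*o)
f(g, z) = -6 - 3*z + g*z² (f(g, z) = (z*g)*z + (-6 - 3*z) = (g*z)*z + (-6 - 3*z) = g*z² + (-6 - 3*z) = -6 - 3*z + g*z²)
f(60, -20) - (-163)*(-67) = (-6 - 3*(-20) + 60*(-20)²) - (-163)*(-67) = (-6 + 60 + 60*400) - 1*10921 = (-6 + 60 + 24000) - 10921 = 24054 - 10921 = 13133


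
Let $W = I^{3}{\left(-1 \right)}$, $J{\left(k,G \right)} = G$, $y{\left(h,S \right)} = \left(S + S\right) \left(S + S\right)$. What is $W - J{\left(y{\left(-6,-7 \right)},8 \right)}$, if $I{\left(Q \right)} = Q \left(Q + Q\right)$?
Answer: $0$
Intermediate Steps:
$y{\left(h,S \right)} = 4 S^{2}$ ($y{\left(h,S \right)} = 2 S 2 S = 4 S^{2}$)
$I{\left(Q \right)} = 2 Q^{2}$ ($I{\left(Q \right)} = Q 2 Q = 2 Q^{2}$)
$W = 8$ ($W = \left(2 \left(-1\right)^{2}\right)^{3} = \left(2 \cdot 1\right)^{3} = 2^{3} = 8$)
$W - J{\left(y{\left(-6,-7 \right)},8 \right)} = 8 - 8 = 0$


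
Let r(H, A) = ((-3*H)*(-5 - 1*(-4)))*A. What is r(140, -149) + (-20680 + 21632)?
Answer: -61628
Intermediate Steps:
r(H, A) = 3*A*H (r(H, A) = ((-3*H)*(-5 + 4))*A = (-3*H*(-1))*A = (3*H)*A = 3*A*H)
r(140, -149) + (-20680 + 21632) = 3*(-149)*140 + (-20680 + 21632) = -62580 + 952 = -61628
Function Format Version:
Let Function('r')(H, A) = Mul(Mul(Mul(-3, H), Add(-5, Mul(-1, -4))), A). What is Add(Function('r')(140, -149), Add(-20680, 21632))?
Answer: -61628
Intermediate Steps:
Function('r')(H, A) = Mul(3, A, H) (Function('r')(H, A) = Mul(Mul(Mul(-3, H), Add(-5, 4)), A) = Mul(Mul(Mul(-3, H), -1), A) = Mul(Mul(3, H), A) = Mul(3, A, H))
Add(Function('r')(140, -149), Add(-20680, 21632)) = Add(Mul(3, -149, 140), Add(-20680, 21632)) = Add(-62580, 952) = -61628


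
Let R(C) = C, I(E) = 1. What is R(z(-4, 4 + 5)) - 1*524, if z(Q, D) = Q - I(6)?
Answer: -529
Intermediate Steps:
z(Q, D) = -1 + Q (z(Q, D) = Q - 1*1 = Q - 1 = -1 + Q)
R(z(-4, 4 + 5)) - 1*524 = (-1 - 4) - 1*524 = -5 - 524 = -529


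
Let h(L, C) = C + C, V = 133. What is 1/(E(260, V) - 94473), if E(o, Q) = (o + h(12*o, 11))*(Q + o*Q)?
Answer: 1/9694593 ≈ 1.0315e-7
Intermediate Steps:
h(L, C) = 2*C
E(o, Q) = (22 + o)*(Q + Q*o) (E(o, Q) = (o + 2*11)*(Q + o*Q) = (o + 22)*(Q + Q*o) = (22 + o)*(Q + Q*o))
1/(E(260, V) - 94473) = 1/(133*(22 + 260² + 23*260) - 94473) = 1/(133*(22 + 67600 + 5980) - 94473) = 1/(133*73602 - 94473) = 1/(9789066 - 94473) = 1/9694593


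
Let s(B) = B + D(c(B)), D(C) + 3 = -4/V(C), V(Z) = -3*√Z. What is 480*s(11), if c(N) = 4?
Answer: 4160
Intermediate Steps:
D(C) = -3 + 4/(3*√C) (D(C) = -3 - 4*(-1/(3*√C)) = -3 - (-4)/(3*√C) = -3 + 4/(3*√C))
s(B) = -7/3 + B (s(B) = B + (-3 + 4/(3*√4)) = B + (-3 + (4/3)*(½)) = B + (-3 + ⅔) = B - 7/3 = -7/3 + B)
480*s(11) = 480*(-7/3 + 11) = 480*(26/3) = 4160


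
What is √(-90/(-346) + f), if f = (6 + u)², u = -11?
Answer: √756010/173 ≈ 5.0259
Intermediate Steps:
f = 25 (f = (6 - 11)² = (-5)² = 25)
√(-90/(-346) + f) = √(-90/(-346) + 25) = √(-90*(-1/346) + 25) = √(45/173 + 25) = √(4370/173) = √756010/173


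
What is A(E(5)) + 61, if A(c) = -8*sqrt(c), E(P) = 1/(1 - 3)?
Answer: 61 - 4*I*sqrt(2) ≈ 61.0 - 5.6569*I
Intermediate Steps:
E(P) = -1/2 (E(P) = 1/(-2) = -1/2)
A(E(5)) + 61 = -4*I*sqrt(2) + 61 = 61 - 4*I*sqrt(2)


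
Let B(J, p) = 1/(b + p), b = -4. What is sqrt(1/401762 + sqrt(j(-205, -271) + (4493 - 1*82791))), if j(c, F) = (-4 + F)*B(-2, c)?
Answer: sqrt(145036082 + 9200524164708*I*sqrt(3140567))/7633478 ≈ 11.828 + 11.828*I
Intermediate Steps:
B(J, p) = 1/(-4 + p)
j(c, F) = (-4 + F)/(-4 + c)
sqrt(1/401762 + sqrt(j(-205, -271) + (4493 - 1*82791))) = sqrt(1/401762 + sqrt((-4 - 271)/(-4 - 205) + (4493 - 1*82791))) = sqrt(1/401762 + sqrt(-275/(-209) + (4493 - 82791))) = sqrt(1/401762 + sqrt(-1/209*(-275) - 78298)) = sqrt(1/401762 + sqrt(25/19 - 78298)) = sqrt(1/401762 + sqrt(-1487637/19)) = sqrt(1/401762 + 3*I*sqrt(3140567)/19)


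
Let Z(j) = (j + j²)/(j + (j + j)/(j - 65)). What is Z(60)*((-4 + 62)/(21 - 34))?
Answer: -17690/39 ≈ -453.59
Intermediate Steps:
Z(j) = (j + j²)/(j + 2*j/(-65 + j)) (Z(j) = (j + j²)/(j + (2*j)/(-65 + j)) = (j + j²)/(j + 2*j/(-65 + j)))
Z(60)*((-4 + 62)/(21 - 34)) = ((-65 + 60² - 64*60)/(-63 + 60))*((-4 + 62)/(21 - 34)) = ((-65 + 3600 - 3840)/(-3))*(58/(-13)) = (-⅓*(-305))*(58*(-1/13)) = (305/3)*(-58/13) = -17690/39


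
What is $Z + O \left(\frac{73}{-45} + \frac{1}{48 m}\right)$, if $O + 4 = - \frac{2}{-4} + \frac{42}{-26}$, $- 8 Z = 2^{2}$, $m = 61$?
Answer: $\frac{8903029}{1141920} \approx 7.7965$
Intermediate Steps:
$Z = - \frac{1}{2}$ ($Z = - \frac{2^{2}}{8} = \left(- \frac{1}{8}\right) 4 = - \frac{1}{2} \approx -0.5$)
$O = - \frac{133}{26}$ ($O = -4 + \left(- \frac{2}{-4} + \frac{42}{-26}\right) = -4 + \left(\left(-2\right) \left(- \frac{1}{4}\right) + 42 \left(- \frac{1}{26}\right)\right) = -4 + \left(\frac{1}{2} - \frac{21}{13}\right) = -4 - \frac{29}{26} = - \frac{133}{26} \approx -5.1154$)
$Z + O \left(\frac{73}{-45} + \frac{1}{48 m}\right) = - \frac{1}{2} - \frac{133 \left(\frac{73}{-45} + \frac{1}{48 \cdot 61}\right)}{26} = - \frac{1}{2} - \frac{133 \left(73 \left(- \frac{1}{45}\right) + \frac{1}{48} \cdot \frac{1}{61}\right)}{26} = - \frac{1}{2} - \frac{133 \left(- \frac{73}{45} + \frac{1}{2928}\right)}{26} = - \frac{1}{2} - - \frac{9473989}{1141920} = - \frac{1}{2} + \frac{9473989}{1141920} = \frac{8903029}{1141920}$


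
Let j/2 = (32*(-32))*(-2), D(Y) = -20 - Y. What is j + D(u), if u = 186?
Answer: 3890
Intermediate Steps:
j = 4096 (j = 2*((32*(-32))*(-2)) = 2*(-1024*(-2)) = 2*2048 = 4096)
j + D(u) = 4096 + (-20 - 1*186) = 4096 + (-20 - 186) = 4096 - 206 = 3890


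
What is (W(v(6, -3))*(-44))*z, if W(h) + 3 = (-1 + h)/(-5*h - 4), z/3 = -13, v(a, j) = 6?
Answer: -91806/17 ≈ -5400.4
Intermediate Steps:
z = -39 (z = 3*(-13) = -39)
W(h) = -3 + (-1 + h)/(-4 - 5*h) (W(h) = -3 + (-1 + h)/(-5*h - 4) = -3 + (-1 + h)/(-4 - 5*h))
(W(v(6, -3))*(-44))*z = (((-11 - 16*6)/(4 + 5*6))*(-44))*(-39) = (((-11 - 96)/(4 + 30))*(-44))*(-39) = ((-107/34)*(-44))*(-39) = (((1/34)*(-107))*(-44))*(-39) = -107/34*(-44)*(-39) = (2354/17)*(-39) = -91806/17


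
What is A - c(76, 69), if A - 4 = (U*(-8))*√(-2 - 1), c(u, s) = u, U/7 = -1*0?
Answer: -72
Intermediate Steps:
U = 0 (U = 7*(-1*0) = 7*0 = 0)
A = 4 (A = 4 + (0*(-8))*√(-2 - 1) = 4 + 0*√(-3) = 4 + 0*(I*√3) = 4 + 0 = 4)
A - c(76, 69) = 4 - 1*76 = 4 - 76 = -72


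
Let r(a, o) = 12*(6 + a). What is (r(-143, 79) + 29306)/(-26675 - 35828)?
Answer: -27662/62503 ≈ -0.44257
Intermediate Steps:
r(a, o) = 72 + 12*a
(r(-143, 79) + 29306)/(-26675 - 35828) = ((72 + 12*(-143)) + 29306)/(-26675 - 35828) = ((72 - 1716) + 29306)/(-62503) = (-1644 + 29306)*(-1/62503) = 27662*(-1/62503) = -27662/62503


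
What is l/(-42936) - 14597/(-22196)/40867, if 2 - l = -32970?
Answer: -3738468083639/4868319463044 ≈ -0.76792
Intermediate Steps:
l = 32972 (l = 2 - 1*(-32970) = 2 + 32970 = 32972)
l/(-42936) - 14597/(-22196)/40867 = 32972/(-42936) - 14597/(-22196)/40867 = 32972*(-1/42936) - 14597*(-1/22196)*(1/40867) = -8243/10734 + (14597/22196)*(1/40867) = -8243/10734 + 14597/907083932 = -3738468083639/4868319463044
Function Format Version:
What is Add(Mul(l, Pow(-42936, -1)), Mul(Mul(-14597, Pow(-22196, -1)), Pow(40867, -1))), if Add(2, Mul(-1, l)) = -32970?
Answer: Rational(-3738468083639, 4868319463044) ≈ -0.76792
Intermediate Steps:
l = 32972 (l = Add(2, Mul(-1, -32970)) = Add(2, 32970) = 32972)
Add(Mul(l, Pow(-42936, -1)), Mul(Mul(-14597, Pow(-22196, -1)), Pow(40867, -1))) = Add(Mul(32972, Pow(-42936, -1)), Mul(Mul(-14597, Pow(-22196, -1)), Pow(40867, -1))) = Add(Mul(32972, Rational(-1, 42936)), Mul(Mul(-14597, Rational(-1, 22196)), Rational(1, 40867))) = Add(Rational(-8243, 10734), Mul(Rational(14597, 22196), Rational(1, 40867))) = Add(Rational(-8243, 10734), Rational(14597, 907083932)) = Rational(-3738468083639, 4868319463044)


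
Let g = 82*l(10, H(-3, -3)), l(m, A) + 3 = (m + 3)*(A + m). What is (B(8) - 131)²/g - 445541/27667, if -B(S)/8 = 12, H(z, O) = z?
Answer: -1789371013/199645072 ≈ -8.9628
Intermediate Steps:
B(S) = -96 (B(S) = -8*12 = -96)
l(m, A) = -3 + (3 + m)*(A + m) (l(m, A) = -3 + (m + 3)*(A + m) = -3 + (3 + m)*(A + m))
g = 7216 (g = 82*(-3 + 10² + 3*(-3) + 3*10 - 3*10) = 82*(-3 + 100 - 9 + 30 - 30) = 82*88 = 7216)
(B(8) - 131)²/g - 445541/27667 = (-96 - 131)²/7216 - 445541/27667 = (-227)²*(1/7216) - 445541*1/27667 = 51529*(1/7216) - 445541/27667 = 51529/7216 - 445541/27667 = -1789371013/199645072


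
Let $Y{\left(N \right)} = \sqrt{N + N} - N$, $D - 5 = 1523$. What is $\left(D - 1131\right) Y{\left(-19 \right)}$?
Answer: $7543 + 397 i \sqrt{38} \approx 7543.0 + 2447.3 i$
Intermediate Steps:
$D = 1528$ ($D = 5 + 1523 = 1528$)
$Y{\left(N \right)} = - N + \sqrt{2} \sqrt{N}$ ($Y{\left(N \right)} = \sqrt{2 N} - N = \sqrt{2} \sqrt{N} - N = - N + \sqrt{2} \sqrt{N}$)
$\left(D - 1131\right) Y{\left(-19 \right)} = \left(1528 - 1131\right) \left(\left(-1\right) \left(-19\right) + \sqrt{2} \sqrt{-19}\right) = 397 \left(19 + \sqrt{2} i \sqrt{19}\right) = 397 \left(19 + i \sqrt{38}\right) = 7543 + 397 i \sqrt{38}$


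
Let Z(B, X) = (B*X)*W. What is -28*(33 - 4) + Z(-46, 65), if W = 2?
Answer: -6792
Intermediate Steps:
Z(B, X) = 2*B*X (Z(B, X) = (B*X)*2 = 2*B*X)
-28*(33 - 4) + Z(-46, 65) = -28*(33 - 4) + 2*(-46)*65 = -28*29 - 5980 = -812 - 5980 = -6792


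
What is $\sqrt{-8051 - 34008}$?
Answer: $i \sqrt{42059} \approx 205.08 i$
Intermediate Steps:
$\sqrt{-8051 - 34008} = \sqrt{-42059} = i \sqrt{42059}$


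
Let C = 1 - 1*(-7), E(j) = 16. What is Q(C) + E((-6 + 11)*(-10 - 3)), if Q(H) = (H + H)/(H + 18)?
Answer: 216/13 ≈ 16.615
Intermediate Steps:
C = 8 (C = 1 + 7 = 8)
Q(H) = 2*H/(18 + H) (Q(H) = (2*H)/(18 + H) = 2*H/(18 + H))
Q(C) + E((-6 + 11)*(-10 - 3)) = 2*8/(18 + 8) + 16 = 2*8/26 + 16 = 2*8*(1/26) + 16 = 8/13 + 16 = 216/13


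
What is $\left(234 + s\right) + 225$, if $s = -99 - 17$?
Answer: $343$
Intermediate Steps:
$s = -116$ ($s = -99 - 17 = -116$)
$\left(234 + s\right) + 225 = \left(234 - 116\right) + 225 = 118 + 225 = 343$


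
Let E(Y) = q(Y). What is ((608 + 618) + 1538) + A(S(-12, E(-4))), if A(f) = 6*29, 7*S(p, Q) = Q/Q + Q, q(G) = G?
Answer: 2938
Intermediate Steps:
E(Y) = Y
S(p, Q) = 1/7 + Q/7 (S(p, Q) = (Q/Q + Q)/7 = (1 + Q)/7 = 1/7 + Q/7)
A(f) = 174
((608 + 618) + 1538) + A(S(-12, E(-4))) = ((608 + 618) + 1538) + 174 = (1226 + 1538) + 174 = 2764 + 174 = 2938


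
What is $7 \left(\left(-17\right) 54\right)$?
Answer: $-6426$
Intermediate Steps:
$7 \left(\left(-17\right) 54\right) = 7 \left(-918\right) = -6426$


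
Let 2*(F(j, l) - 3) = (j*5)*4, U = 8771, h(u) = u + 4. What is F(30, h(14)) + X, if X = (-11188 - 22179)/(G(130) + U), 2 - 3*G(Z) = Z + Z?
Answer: 2598188/8685 ≈ 299.16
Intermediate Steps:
h(u) = 4 + u
G(Z) = 2/3 - 2*Z/3 (G(Z) = 2/3 - (Z + Z)/3 = 2/3 - 2*Z/3)
F(j, l) = 3 + 10*j (F(j, l) = 3 + ((j*5)*4)/2 = 3 + ((5*j)*4)/2 = 3 + (20*j)/2 = 3 + 10*j)
X = -33367/8685 (X = (-11188 - 22179)/((2/3 - 2/3*130) + 8771) = -33367/((2/3 - 260/3) + 8771) = -33367/(-86 + 8771) = -33367/8685 ≈ -3.8419)
F(30, h(14)) + X = (3 + 10*30) - 33367/8685 = (3 + 300) - 33367/8685 = 303 - 33367/8685 = 2598188/8685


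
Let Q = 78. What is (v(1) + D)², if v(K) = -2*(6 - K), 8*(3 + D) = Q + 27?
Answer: 1/64 ≈ 0.015625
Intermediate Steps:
D = 81/8 (D = -3 + (78 + 27)/8 = -3 + (⅛)*105 = -3 + 105/8 = 81/8 ≈ 10.125)
v(K) = -12 + 2*K
(v(1) + D)² = ((-12 + 2*1) + 81/8)² = ((-12 + 2) + 81/8)² = (-10 + 81/8)² = (⅛)² = 1/64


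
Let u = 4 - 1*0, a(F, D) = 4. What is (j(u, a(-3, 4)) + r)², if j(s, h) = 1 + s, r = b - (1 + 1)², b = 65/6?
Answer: 5041/36 ≈ 140.03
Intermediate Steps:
b = 65/6 (b = 65*(⅙) = 65/6 ≈ 10.833)
u = 4 (u = 4 + 0 = 4)
r = 41/6 (r = 65/6 - (1 + 1)² = 65/6 - 1*2² = 65/6 - 1*4 = 65/6 - 4 = 41/6 ≈ 6.8333)
(j(u, a(-3, 4)) + r)² = ((1 + 4) + 41/6)² = (5 + 41/6)² = (71/6)² = 5041/36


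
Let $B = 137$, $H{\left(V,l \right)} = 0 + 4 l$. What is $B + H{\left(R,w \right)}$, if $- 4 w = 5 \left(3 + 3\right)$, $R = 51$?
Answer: $107$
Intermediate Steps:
$w = - \frac{15}{2}$ ($w = - \frac{5 \left(3 + 3\right)}{4} = - \frac{5 \cdot 6}{4} = \left(- \frac{1}{4}\right) 30 = - \frac{15}{2} \approx -7.5$)
$H{\left(V,l \right)} = 4 l$
$B + H{\left(R,w \right)} = 137 + 4 \left(- \frac{15}{2}\right) = 137 - 30 = 107$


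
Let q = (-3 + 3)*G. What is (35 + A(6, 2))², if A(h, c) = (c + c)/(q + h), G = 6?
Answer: 11449/9 ≈ 1272.1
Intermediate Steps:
q = 0 (q = (-3 + 3)*6 = 0*6 = 0)
A(h, c) = 2*c/h (A(h, c) = (c + c)/(0 + h) = (2*c)/h = 2*c/h)
(35 + A(6, 2))² = (35 + 2*2/6)² = (35 + 2*2*(⅙))² = (35 + ⅔)² = (107/3)² = 11449/9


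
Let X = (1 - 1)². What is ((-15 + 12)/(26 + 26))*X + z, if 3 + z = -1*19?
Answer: -22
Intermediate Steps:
z = -22 (z = -3 - 1*19 = -3 - 19 = -22)
X = 0 (X = 0² = 0)
((-15 + 12)/(26 + 26))*X + z = ((-15 + 12)/(26 + 26))*0 - 22 = -3/52*0 - 22 = 0 - 22 = -22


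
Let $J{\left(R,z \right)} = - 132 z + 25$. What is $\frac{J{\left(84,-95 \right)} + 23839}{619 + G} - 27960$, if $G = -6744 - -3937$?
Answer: $- \frac{15303221}{547} \approx -27977.0$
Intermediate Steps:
$J{\left(R,z \right)} = 25 - 132 z$
$G = -2807$ ($G = -6744 + 3937 = -2807$)
$\frac{J{\left(84,-95 \right)} + 23839}{619 + G} - 27960 = \frac{\left(25 - -12540\right) + 23839}{619 - 2807} - 27960 = \frac{\left(25 + 12540\right) + 23839}{-2188} - 27960 = \left(12565 + 23839\right) \left(- \frac{1}{2188}\right) - 27960 = 36404 \left(- \frac{1}{2188}\right) - 27960 = - \frac{9101}{547} - 27960 = - \frac{15303221}{547}$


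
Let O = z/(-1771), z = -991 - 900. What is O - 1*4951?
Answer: -8766330/1771 ≈ -4949.9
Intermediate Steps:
z = -1891
O = 1891/1771 (O = -1891/(-1771) = -1891*(-1/1771) = 1891/1771 ≈ 1.0678)
O - 1*4951 = 1891/1771 - 1*4951 = 1891/1771 - 4951 = -8766330/1771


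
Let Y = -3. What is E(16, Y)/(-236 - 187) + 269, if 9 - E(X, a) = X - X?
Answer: 12642/47 ≈ 268.98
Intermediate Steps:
E(X, a) = 9 (E(X, a) = 9 - (X - X) = 9 - 1*0 = 9 + 0 = 9)
E(16, Y)/(-236 - 187) + 269 = 9/(-236 - 187) + 269 = 9/(-423) + 269 = -1/423*9 + 269 = -1/47 + 269 = 12642/47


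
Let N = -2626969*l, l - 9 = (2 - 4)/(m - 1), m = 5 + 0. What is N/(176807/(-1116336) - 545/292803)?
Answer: 810964449779681288/5819780349 ≈ 1.3935e+8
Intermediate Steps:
m = 5
l = 17/2 (l = 9 + (2 - 4)/(5 - 1) = 9 - 2/4 = 9 - 2*¼ = 9 - ½ = 17/2 ≈ 8.5000)
N = -44658473/2 (N = -2626969*17/2 = -44658473/2 ≈ -2.2329e+7)
N/(176807/(-1116336) - 545/292803) = -44658473/(2*(176807/(-1116336) - 545/292803)) = -44658473/(2*(176807*(-1/1116336) - 545*1/292803)) = -44658473/(2*(-176807/1116336 - 545/292803)) = -44658473/(2*(-5819780349/36318503312)) = -44658473/2*(-36318503312/5819780349) = 810964449779681288/5819780349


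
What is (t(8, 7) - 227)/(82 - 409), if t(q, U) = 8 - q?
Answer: 227/327 ≈ 0.69419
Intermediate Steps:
(t(8, 7) - 227)/(82 - 409) = ((8 - 1*8) - 227)/(82 - 409) = ((8 - 8) - 227)/(-327) = (0 - 227)*(-1/327) = -227*(-1/327) = 227/327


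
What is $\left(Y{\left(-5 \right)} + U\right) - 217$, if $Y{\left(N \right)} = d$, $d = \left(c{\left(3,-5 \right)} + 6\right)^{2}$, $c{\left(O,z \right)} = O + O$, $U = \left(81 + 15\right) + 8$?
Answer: $31$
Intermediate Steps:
$U = 104$ ($U = 96 + 8 = 104$)
$c{\left(O,z \right)} = 2 O$
$d = 144$ ($d = \left(2 \cdot 3 + 6\right)^{2} = \left(6 + 6\right)^{2} = 12^{2} = 144$)
$Y{\left(N \right)} = 144$
$\left(Y{\left(-5 \right)} + U\right) - 217 = \left(144 + 104\right) - 217 = 248 - 217 = 31$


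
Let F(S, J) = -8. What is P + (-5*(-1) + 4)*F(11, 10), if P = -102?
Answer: -174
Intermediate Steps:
P + (-5*(-1) + 4)*F(11, 10) = -102 + (-5*(-1) + 4)*(-8) = -102 + (5 + 4)*(-8) = -102 + 9*(-8) = -102 - 72 = -174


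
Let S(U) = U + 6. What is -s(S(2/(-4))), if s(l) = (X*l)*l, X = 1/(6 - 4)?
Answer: -121/8 ≈ -15.125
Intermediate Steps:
X = 1/2 ≈ 0.50000
S(U) = 6 + U
s(l) = l**2/2 (s(l) = (l/2)*l = l**2/2)
-s(S(2/(-4))) = -(6 + 2/(-4))**2/2 = -(6 - 1/4*2)**2/2 = -(6 - 1/2)**2/2 = -(11/2)**2/2 = -121/(2*4) = -1*121/8 = -121/8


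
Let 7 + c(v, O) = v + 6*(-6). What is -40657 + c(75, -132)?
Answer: -40625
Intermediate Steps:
c(v, O) = -43 + v (c(v, O) = -7 + (v + 6*(-6)) = -7 + (v - 36) = -7 + (-36 + v) = -43 + v)
-40657 + c(75, -132) = -40657 + (-43 + 75) = -40657 + 32 = -40625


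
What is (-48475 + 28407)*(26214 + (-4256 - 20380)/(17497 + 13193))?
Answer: -2690727554272/5115 ≈ -5.2605e+8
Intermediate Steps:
(-48475 + 28407)*(26214 + (-4256 - 20380)/(17497 + 13193)) = -20068*(26214 - 24636/30690) = -20068*(26214 - 24636*1/30690) = -20068*(26214 - 4106/5115) = -20068*134080504/5115 = -2690727554272/5115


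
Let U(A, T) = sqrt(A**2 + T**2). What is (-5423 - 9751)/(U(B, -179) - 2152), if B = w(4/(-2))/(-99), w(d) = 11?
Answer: 1322505144/186262051 + 68283*sqrt(2595322)/186262051 ≈ 7.6908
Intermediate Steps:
B = -1/9 (B = 11/(-99) = 11*(-1/99) = -1/9 ≈ -0.11111)
(-5423 - 9751)/(U(B, -179) - 2152) = (-5423 - 9751)/(sqrt((-1/9)**2 + (-179)**2) - 2152) = -15174/(sqrt(1/81 + 32041) - 2152) = -15174/(sqrt(2595322/81) - 2152) = -15174/(sqrt(2595322)/9 - 2152) = -15174/(-2152 + sqrt(2595322)/9)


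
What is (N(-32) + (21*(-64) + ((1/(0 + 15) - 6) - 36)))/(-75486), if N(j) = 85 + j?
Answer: 9997/566145 ≈ 0.017658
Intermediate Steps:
(N(-32) + (21*(-64) + ((1/(0 + 15) - 6) - 36)))/(-75486) = ((85 - 32) + (21*(-64) + ((1/(0 + 15) - 6) - 36)))/(-75486) = (53 + (-1344 + ((1/15 - 6) - 36)))*(-1/75486) = (53 + (-1344 + (-89/15 - 36)))*(-1/75486) = (53 + (-1344 - 629/15))*(-1/75486) = (53 - 20789/15)*(-1/75486) = -19994/15*(-1/75486) = 9997/566145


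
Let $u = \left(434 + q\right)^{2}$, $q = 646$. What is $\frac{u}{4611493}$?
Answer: $\frac{1166400}{4611493} \approx 0.25293$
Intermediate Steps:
$u = 1166400$ ($u = \left(434 + 646\right)^{2} = 1080^{2} = 1166400$)
$\frac{u}{4611493} = \frac{1166400}{4611493}$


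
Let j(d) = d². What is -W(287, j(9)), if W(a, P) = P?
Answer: -81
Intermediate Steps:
-W(287, j(9)) = -1*9² = -1*81 = -81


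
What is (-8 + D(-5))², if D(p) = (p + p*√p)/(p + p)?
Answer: (15 - I*√5)²/4 ≈ 55.0 - 16.771*I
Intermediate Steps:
D(p) = (p + p^(3/2))/(2*p) (D(p) = (p + p^(3/2))/((2*p)) = (p + p^(3/2))*(1/(2*p)) = (p + p^(3/2))/(2*p))
(-8 + D(-5))² = (-8 + (½ + √(-5)/2))² = (-8 + (½ + (I*√5)/2))² = (-8 + (½ + I*√5/2))² = (-15/2 + I*√5/2)²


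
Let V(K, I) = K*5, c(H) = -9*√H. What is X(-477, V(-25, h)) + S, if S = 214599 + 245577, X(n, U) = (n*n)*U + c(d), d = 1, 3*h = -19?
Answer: -27980958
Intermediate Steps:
h = -19/3 (h = (⅓)*(-19) = -19/3 ≈ -6.3333)
V(K, I) = 5*K
X(n, U) = -9 + U*n² (X(n, U) = (n*n)*U - 9*√1 = n²*U - 9*1 = U*n² - 9 = -9 + U*n²)
S = 460176
X(-477, V(-25, h)) + S = (-9 + (5*(-25))*(-477)²) + 460176 = (-9 - 125*227529) + 460176 = (-9 - 28441125) + 460176 = -28441134 + 460176 = -27980958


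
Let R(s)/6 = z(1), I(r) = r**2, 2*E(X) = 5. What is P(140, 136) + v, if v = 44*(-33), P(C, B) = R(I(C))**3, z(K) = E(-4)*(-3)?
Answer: -92577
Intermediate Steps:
E(X) = 5/2 (E(X) = (1/2)*5 = 5/2)
z(K) = -15/2 (z(K) = (5/2)*(-3) = -15/2)
R(s) = -45 (R(s) = 6*(-15/2) = -45)
P(C, B) = -91125 (P(C, B) = (-45)**3 = -91125)
v = -1452
P(140, 136) + v = -91125 - 1452 = -92577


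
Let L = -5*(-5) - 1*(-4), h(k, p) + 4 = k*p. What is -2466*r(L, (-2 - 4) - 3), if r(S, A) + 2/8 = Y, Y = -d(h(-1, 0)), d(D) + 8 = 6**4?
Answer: 6353649/2 ≈ 3.1768e+6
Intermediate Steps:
h(k, p) = -4 + k*p
L = 29 (L = 25 + 4 = 29)
d(D) = 1288 (d(D) = -8 + 6**4 = -8 + 1296 = 1288)
Y = -1288 (Y = -1*1288 = -1288)
r(S, A) = -5153/4 (r(S, A) = -1/4 - 1288 = -5153/4)
-2466*r(L, (-2 - 4) - 3) = -2466*(-5153/4) = 6353649/2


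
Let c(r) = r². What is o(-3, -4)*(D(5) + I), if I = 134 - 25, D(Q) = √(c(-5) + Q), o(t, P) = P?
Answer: -436 - 4*√30 ≈ -457.91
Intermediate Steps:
D(Q) = √(25 + Q) (D(Q) = √((-5)² + Q) = √(25 + Q))
I = 109
o(-3, -4)*(D(5) + I) = -4*(√(25 + 5) + 109) = -4*(√30 + 109) = -4*(109 + √30) = -436 - 4*√30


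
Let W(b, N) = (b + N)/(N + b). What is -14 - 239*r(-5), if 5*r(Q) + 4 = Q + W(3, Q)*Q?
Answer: 3276/5 ≈ 655.20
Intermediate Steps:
W(b, N) = 1 (W(b, N) = (N + b)/(N + b) = 1)
r(Q) = -⅘ + 2*Q/5 (r(Q) = -⅘ + (Q + 1*Q)/5 = -⅘ + (Q + Q)/5 = -⅘ + (2*Q)/5 = -⅘ + 2*Q/5)
-14 - 239*r(-5) = -14 - 239*(-⅘ + (⅖)*(-5)) = -14 - 239*(-⅘ - 2) = -14 - 239*(-14/5) = -14 + 3346/5 = 3276/5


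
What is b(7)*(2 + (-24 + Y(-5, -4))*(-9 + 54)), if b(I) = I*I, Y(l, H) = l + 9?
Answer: -44002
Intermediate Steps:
Y(l, H) = 9 + l
b(I) = I²
b(7)*(2 + (-24 + Y(-5, -4))*(-9 + 54)) = 7²*(2 + (-24 + (9 - 5))*(-9 + 54)) = 49*(2 + (-24 + 4)*45) = 49*(2 - 20*45) = 49*(2 - 900) = 49*(-898) = -44002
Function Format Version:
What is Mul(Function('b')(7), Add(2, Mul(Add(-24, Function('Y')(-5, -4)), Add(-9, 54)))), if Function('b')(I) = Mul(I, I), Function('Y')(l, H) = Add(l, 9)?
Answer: -44002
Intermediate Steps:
Function('Y')(l, H) = Add(9, l)
Function('b')(I) = Pow(I, 2)
Mul(Function('b')(7), Add(2, Mul(Add(-24, Function('Y')(-5, -4)), Add(-9, 54)))) = Mul(Pow(7, 2), Add(2, Mul(Add(-24, Add(9, -5)), Add(-9, 54)))) = Mul(49, Add(2, Mul(Add(-24, 4), 45))) = Mul(49, Add(2, Mul(-20, 45))) = Mul(49, Add(2, -900)) = Mul(49, -898) = -44002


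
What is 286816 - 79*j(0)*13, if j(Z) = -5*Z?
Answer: 286816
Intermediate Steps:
286816 - 79*j(0)*13 = 286816 - 79*(-5*0)*13 = 286816 - 79*0*13 = 286816 - 0*13 = 286816 - 1*0 = 286816 + 0 = 286816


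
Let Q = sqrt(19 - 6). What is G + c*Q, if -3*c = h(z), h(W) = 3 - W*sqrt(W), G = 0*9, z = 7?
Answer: -sqrt(13) + 7*sqrt(91)/3 ≈ 18.653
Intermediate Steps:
Q = sqrt(13) ≈ 3.6056
G = 0
h(W) = 3 - W**(3/2)
c = -1 + 7*sqrt(7)/3 (c = -(3 - 7**(3/2))/3 = -(3 - 7*sqrt(7))/3 = -1 + 7*sqrt(7)/3 ≈ 5.1734)
G + c*Q = 0 + (-1 + 7*sqrt(7)/3)*sqrt(13) = 0 + sqrt(13)*(-1 + 7*sqrt(7)/3) = sqrt(13)*(-1 + 7*sqrt(7)/3)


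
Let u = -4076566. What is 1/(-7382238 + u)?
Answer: -1/11458804 ≈ -8.7269e-8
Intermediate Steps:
1/(-7382238 + u) = 1/(-7382238 - 4076566) = 1/(-11458804) = -1/11458804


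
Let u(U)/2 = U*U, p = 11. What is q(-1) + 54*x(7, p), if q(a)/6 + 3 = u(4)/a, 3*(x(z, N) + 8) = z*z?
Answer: 240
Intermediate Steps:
x(z, N) = -8 + z**2/3 (x(z, N) = -8 + (z*z)/3 = -8 + z**2/3)
u(U) = 2*U**2 (u(U) = 2*(U*U) = 2*U**2)
q(a) = -18 + 192/a (q(a) = -18 + 6*((2*4**2)/a) = -18 + 6*((2*16)/a) = -18 + 6*(32/a) = -18 + 192/a)
q(-1) + 54*x(7, p) = (-18 + 192/(-1)) + 54*(-8 + (1/3)*7**2) = (-18 + 192*(-1)) + 54*(-8 + (1/3)*49) = (-18 - 192) + 54*(-8 + 49/3) = -210 + 54*(25/3) = -210 + 450 = 240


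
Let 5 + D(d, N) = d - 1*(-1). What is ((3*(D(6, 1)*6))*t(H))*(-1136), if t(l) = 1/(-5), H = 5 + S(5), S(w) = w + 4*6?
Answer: 40896/5 ≈ 8179.2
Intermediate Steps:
D(d, N) = -4 + d (D(d, N) = -5 + (d - 1*(-1)) = -5 + (d + 1) = -5 + (1 + d) = -4 + d)
S(w) = 24 + w (S(w) = w + 24 = 24 + w)
H = 34 (H = 5 + (24 + 5) = 5 + 29 = 34)
t(l) = -⅕
((3*(D(6, 1)*6))*t(H))*(-1136) = ((3*((-4 + 6)*6))*(-⅕))*(-1136) = ((3*(2*6))*(-⅕))*(-1136) = ((3*12)*(-⅕))*(-1136) = (36*(-⅕))*(-1136) = -36/5*(-1136) = 40896/5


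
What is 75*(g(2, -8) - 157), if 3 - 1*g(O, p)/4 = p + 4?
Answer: -9675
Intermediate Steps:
g(O, p) = -4 - 4*p (g(O, p) = 12 - 4*(p + 4) = 12 - 4*(4 + p) = 12 + (-16 - 4*p) = -4 - 4*p)
75*(g(2, -8) - 157) = 75*((-4 - 4*(-8)) - 157) = 75*((-4 + 32) - 157) = 75*(28 - 157) = 75*(-129) = -9675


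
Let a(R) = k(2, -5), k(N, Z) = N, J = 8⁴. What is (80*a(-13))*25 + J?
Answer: 8096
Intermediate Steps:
J = 4096
a(R) = 2
(80*a(-13))*25 + J = (80*2)*25 + 4096 = 160*25 + 4096 = 4000 + 4096 = 8096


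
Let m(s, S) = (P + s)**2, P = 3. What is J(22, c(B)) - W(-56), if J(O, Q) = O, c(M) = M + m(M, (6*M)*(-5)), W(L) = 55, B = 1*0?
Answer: -33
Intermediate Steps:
B = 0
m(s, S) = (3 + s)**2
c(M) = M + (3 + M)**2
J(22, c(B)) - W(-56) = 22 - 1*55 = 22 - 55 = -33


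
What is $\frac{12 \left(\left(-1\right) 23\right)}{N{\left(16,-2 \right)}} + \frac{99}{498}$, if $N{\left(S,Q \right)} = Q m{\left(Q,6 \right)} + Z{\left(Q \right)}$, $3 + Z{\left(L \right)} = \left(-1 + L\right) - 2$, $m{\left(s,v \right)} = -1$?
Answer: $\frac{7669}{166} \approx 46.199$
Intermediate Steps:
$Z{\left(L \right)} = -6 + L$ ($Z{\left(L \right)} = -3 + \left(\left(-1 + L\right) - 2\right) = -3 + \left(-3 + L\right) = -6 + L$)
$N{\left(S,Q \right)} = -6$ ($N{\left(S,Q \right)} = Q \left(-1\right) + \left(-6 + Q\right) = - Q + \left(-6 + Q\right) = -6$)
$\frac{12 \left(\left(-1\right) 23\right)}{N{\left(16,-2 \right)}} + \frac{99}{498} = \frac{12 \left(\left(-1\right) 23\right)}{-6} + \frac{99}{498} = 12 \left(-23\right) \left(- \frac{1}{6}\right) + 99 \cdot \frac{1}{498} = \left(-276\right) \left(- \frac{1}{6}\right) + \frac{33}{166} = 46 + \frac{33}{166} = \frac{7669}{166}$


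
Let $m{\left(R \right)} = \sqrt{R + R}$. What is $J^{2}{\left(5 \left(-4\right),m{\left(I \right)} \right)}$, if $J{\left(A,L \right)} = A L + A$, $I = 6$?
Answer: $5200 + 1600 \sqrt{3} \approx 7971.3$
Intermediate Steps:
$m{\left(R \right)} = \sqrt{2} \sqrt{R}$ ($m{\left(R \right)} = \sqrt{2 R} = \sqrt{2} \sqrt{R}$)
$J{\left(A,L \right)} = A + A L$
$J^{2}{\left(5 \left(-4\right),m{\left(I \right)} \right)} = \left(5 \left(-4\right) \left(1 + \sqrt{2} \sqrt{6}\right)\right)^{2} = \left(- 20 \left(1 + 2 \sqrt{3}\right)\right)^{2} = \left(-20 - 40 \sqrt{3}\right)^{2}$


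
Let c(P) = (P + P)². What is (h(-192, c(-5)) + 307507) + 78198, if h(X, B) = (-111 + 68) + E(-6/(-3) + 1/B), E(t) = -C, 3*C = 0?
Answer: 385662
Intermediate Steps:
C = 0 (C = (⅓)*0 = 0)
c(P) = 4*P² (c(P) = (2*P)² = 4*P²)
E(t) = 0 (E(t) = -1*0 = 0)
h(X, B) = -43 (h(X, B) = (-111 + 68) + 0 = -43 + 0 = -43)
(h(-192, c(-5)) + 307507) + 78198 = (-43 + 307507) + 78198 = 307464 + 78198 = 385662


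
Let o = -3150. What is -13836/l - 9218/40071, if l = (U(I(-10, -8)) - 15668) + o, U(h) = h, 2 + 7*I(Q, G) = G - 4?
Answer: 95234899/188534055 ≈ 0.50513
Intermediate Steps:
I(Q, G) = -6/7 + G/7 (I(Q, G) = -2/7 + (G - 4)/7 = -2/7 + (-4 + G)/7 = -2/7 + (-4/7 + G/7) = -6/7 + G/7)
l = -18820 (l = ((-6/7 + (1/7)*(-8)) - 15668) - 3150 = ((-6/7 - 8/7) - 15668) - 3150 = (-2 - 15668) - 3150 = -15670 - 3150 = -18820)
-13836/l - 9218/40071 = -13836/(-18820) - 9218/40071 = -13836*(-1/18820) - 9218*1/40071 = 3459/4705 - 9218/40071 = 95234899/188534055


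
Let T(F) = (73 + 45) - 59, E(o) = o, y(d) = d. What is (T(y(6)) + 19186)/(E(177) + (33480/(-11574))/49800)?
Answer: 10270864050/94463099 ≈ 108.73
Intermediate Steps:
T(F) = 59 (T(F) = 118 - 59 = 59)
(T(y(6)) + 19186)/(E(177) + (33480/(-11574))/49800) = (59 + 19186)/(177 + (33480/(-11574))/49800) = 19245/(177 + (33480*(-1/11574))*(1/49800)) = 19245/(177 - 1860/643*1/49800) = 19245/(177 - 31/533690) = 19245/(94463099/533690) = 19245*(533690/94463099) = 10270864050/94463099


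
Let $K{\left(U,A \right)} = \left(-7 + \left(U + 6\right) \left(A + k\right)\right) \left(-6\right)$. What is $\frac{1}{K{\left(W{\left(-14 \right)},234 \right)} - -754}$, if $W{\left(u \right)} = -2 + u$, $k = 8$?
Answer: $\frac{1}{15316} \approx 6.5291 \cdot 10^{-5}$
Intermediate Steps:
$K{\left(U,A \right)} = 42 - 6 \left(6 + U\right) \left(8 + A\right)$ ($K{\left(U,A \right)} = \left(-7 + \left(U + 6\right) \left(A + 8\right)\right) \left(-6\right) = \left(-7 + \left(6 + U\right) \left(8 + A\right)\right) \left(-6\right) = 42 - 6 \left(6 + U\right) \left(8 + A\right)$)
$\frac{1}{K{\left(W{\left(-14 \right)},234 \right)} - -754} = \frac{1}{\left(-246 - 48 \left(-2 - 14\right) - 8424 - 1404 \left(-2 - 14\right)\right) - -754} = \frac{1}{\left(-246 - -768 - 8424 - 1404 \left(-16\right)\right) + 754} = \frac{1}{\left(-246 + 768 - 8424 + 22464\right) + 754} = \frac{1}{14562 + 754} = \frac{1}{15316}$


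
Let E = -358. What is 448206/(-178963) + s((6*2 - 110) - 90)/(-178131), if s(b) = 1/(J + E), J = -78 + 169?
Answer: -21317115078299/8511655126851 ≈ -2.5045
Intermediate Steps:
J = 91
s(b) = -1/267 (s(b) = 1/(91 - 358) = 1/(-267) = -1/267)
448206/(-178963) + s((6*2 - 110) - 90)/(-178131) = 448206/(-178963) - 1/267/(-178131) = 448206*(-1/178963) - 1/267*(-1/178131) = -448206/178963 + 1/47560977 = -21317115078299/8511655126851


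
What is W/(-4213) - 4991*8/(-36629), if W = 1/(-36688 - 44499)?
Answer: 13657006336797/12528613598699 ≈ 1.0901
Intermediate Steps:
W = -1/81187 (W = 1/(-81187) = -1/81187 ≈ -1.2317e-5)
W/(-4213) - 4991*8/(-36629) = -1/81187/(-4213) - 4991*8/(-36629) = -1/81187*(-1/4213) - 39928*(-1/36629) = 1/342040831 + 39928/36629 = 13657006336797/12528613598699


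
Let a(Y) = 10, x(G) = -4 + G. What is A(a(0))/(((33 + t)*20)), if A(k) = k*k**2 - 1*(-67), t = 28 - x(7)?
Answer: 1067/1160 ≈ 0.91983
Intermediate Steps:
t = 25 (t = 28 - (-4 + 7) = 28 - 1*3 = 28 - 3 = 25)
A(k) = 67 + k**3 (A(k) = k**3 + 67 = 67 + k**3)
A(a(0))/(((33 + t)*20)) = (67 + 10**3)/(((33 + 25)*20)) = (67 + 1000)/((58*20)) = 1067/1160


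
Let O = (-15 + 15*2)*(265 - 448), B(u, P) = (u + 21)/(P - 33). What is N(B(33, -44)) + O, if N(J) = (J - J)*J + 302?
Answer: -2443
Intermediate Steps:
B(u, P) = (21 + u)/(-33 + P)
O = -2745 (O = (-15 + 30)*(-183) = 15*(-183) = -2745)
N(J) = 302 (N(J) = 0*J + 302 = 0 + 302 = 302)
N(B(33, -44)) + O = 302 - 2745 = -2443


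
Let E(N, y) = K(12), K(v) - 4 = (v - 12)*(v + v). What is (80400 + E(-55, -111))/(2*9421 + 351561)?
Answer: 80404/370403 ≈ 0.21707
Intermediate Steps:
K(v) = 4 + 2*v*(-12 + v) (K(v) = 4 + (v - 12)*(v + v) = 4 + (-12 + v)*(2*v) = 4 + 2*v*(-12 + v))
E(N, y) = 4 (E(N, y) = 4 - 24*12 + 2*12² = 4 - 288 + 2*144 = 4 - 288 + 288 = 4)
(80400 + E(-55, -111))/(2*9421 + 351561) = (80400 + 4)/(2*9421 + 351561) = 80404/(18842 + 351561) = 80404/370403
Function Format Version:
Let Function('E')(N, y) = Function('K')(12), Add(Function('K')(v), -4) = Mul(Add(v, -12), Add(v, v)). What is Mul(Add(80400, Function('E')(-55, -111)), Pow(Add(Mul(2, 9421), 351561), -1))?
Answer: Rational(80404, 370403) ≈ 0.21707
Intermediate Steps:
Function('K')(v) = Add(4, Mul(2, v, Add(-12, v))) (Function('K')(v) = Add(4, Mul(Add(v, -12), Add(v, v))) = Add(4, Mul(Add(-12, v), Mul(2, v))) = Add(4, Mul(2, v, Add(-12, v))))
Function('E')(N, y) = 4 (Function('E')(N, y) = Add(4, Mul(-24, 12), Mul(2, Pow(12, 2))) = Add(4, -288, Mul(2, 144)) = Add(4, -288, 288) = 4)
Mul(Add(80400, Function('E')(-55, -111)), Pow(Add(Mul(2, 9421), 351561), -1)) = Mul(Add(80400, 4), Pow(Add(Mul(2, 9421), 351561), -1)) = Mul(80404, Pow(Add(18842, 351561), -1)) = Mul(80404, Pow(370403, -1)) = Mul(80404, Rational(1, 370403)) = Rational(80404, 370403)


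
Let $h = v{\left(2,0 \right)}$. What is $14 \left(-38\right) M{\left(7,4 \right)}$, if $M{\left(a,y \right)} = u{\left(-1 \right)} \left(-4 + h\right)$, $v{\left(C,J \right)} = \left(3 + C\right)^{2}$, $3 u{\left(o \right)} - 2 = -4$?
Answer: $7448$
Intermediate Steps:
$u{\left(o \right)} = - \frac{2}{3}$ ($u{\left(o \right)} = \frac{2}{3} + \frac{1}{3} \left(-4\right) = \frac{2}{3} - \frac{4}{3} = - \frac{2}{3}$)
$h = 25$ ($h = \left(3 + 2\right)^{2} = 5^{2} = 25$)
$M{\left(a,y \right)} = -14$ ($M{\left(a,y \right)} = - \frac{2 \left(-4 + 25\right)}{3} = \left(- \frac{2}{3}\right) 21 = -14$)
$14 \left(-38\right) M{\left(7,4 \right)} = 14 \left(-38\right) \left(-14\right) = \left(-532\right) \left(-14\right) = 7448$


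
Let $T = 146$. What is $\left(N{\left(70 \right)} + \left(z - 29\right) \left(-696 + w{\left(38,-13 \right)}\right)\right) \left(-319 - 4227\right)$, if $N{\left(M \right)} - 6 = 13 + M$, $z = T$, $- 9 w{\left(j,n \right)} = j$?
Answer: $372031002$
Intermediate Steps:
$w{\left(j,n \right)} = - \frac{j}{9}$
$z = 146$
$N{\left(M \right)} = 19 + M$ ($N{\left(M \right)} = 6 + \left(13 + M\right) = 19 + M$)
$\left(N{\left(70 \right)} + \left(z - 29\right) \left(-696 + w{\left(38,-13 \right)}\right)\right) \left(-319 - 4227\right) = \left(\left(19 + 70\right) + \left(146 - 29\right) \left(-696 - \frac{38}{9}\right)\right) \left(-319 - 4227\right) = \left(89 + 117 \left(-696 - \frac{38}{9}\right)\right) \left(-4546\right) = \left(89 + 117 \left(- \frac{6302}{9}\right)\right) \left(-4546\right) = \left(89 - 81926\right) \left(-4546\right) = \left(-81837\right) \left(-4546\right) = 372031002$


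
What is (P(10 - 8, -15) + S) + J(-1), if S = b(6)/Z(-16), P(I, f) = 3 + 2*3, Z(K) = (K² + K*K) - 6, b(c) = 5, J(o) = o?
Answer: 4053/506 ≈ 8.0099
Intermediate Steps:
Z(K) = -6 + 2*K² (Z(K) = (K² + K²) - 6 = 2*K² - 6 = -6 + 2*K²)
P(I, f) = 9 (P(I, f) = 3 + 6 = 9)
S = 5/506 (S = 5/(-6 + 2*(-16)²) = 5/(-6 + 2*256) = 5/(-6 + 512) = 5/506 ≈ 0.0098814)
(P(10 - 8, -15) + S) + J(-1) = (9 + 5/506) - 1 = 4559/506 - 1 = 4053/506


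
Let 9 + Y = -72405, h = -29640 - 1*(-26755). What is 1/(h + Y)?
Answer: -1/75299 ≈ -1.3280e-5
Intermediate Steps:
h = -2885 (h = -29640 + 26755 = -2885)
Y = -72414 (Y = -9 - 72405 = -72414)
1/(h + Y) = 1/(-2885 - 72414) = 1/(-75299) = -1/75299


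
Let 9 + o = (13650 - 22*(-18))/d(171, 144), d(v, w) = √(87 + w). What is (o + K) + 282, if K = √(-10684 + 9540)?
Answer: 273 + 4682*√231/77 + 2*I*√286 ≈ 1197.2 + 33.823*I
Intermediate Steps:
K = 2*I*√286 (K = √(-1144) = 2*I*√286 ≈ 33.823*I)
o = -9 + 4682*√231/77 (o = -9 + (13650 - 22*(-18))/(√(87 + 144)) = -9 + (13650 - 1*(-396))/(√231) = -9 + (13650 + 396)*(√231/231) = -9 + 14046*(√231/231) = -9 + 4682*√231/77 ≈ 915.16)
(o + K) + 282 = ((-9 + 4682*√231/77) + 2*I*√286) + 282 = (-9 + 4682*√231/77 + 2*I*√286) + 282 = 273 + 4682*√231/77 + 2*I*√286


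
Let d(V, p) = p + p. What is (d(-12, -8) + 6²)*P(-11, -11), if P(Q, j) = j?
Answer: -220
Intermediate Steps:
d(V, p) = 2*p
(d(-12, -8) + 6²)*P(-11, -11) = (2*(-8) + 6²)*(-11) = (-16 + 36)*(-11) = 20*(-11) = -220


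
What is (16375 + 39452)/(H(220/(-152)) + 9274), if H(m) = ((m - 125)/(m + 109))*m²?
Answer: 329470186356/54717162947 ≈ 6.0213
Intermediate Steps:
H(m) = m²*(-125 + m)/(109 + m) (H(m) = ((-125 + m)/(109 + m))*m² = m²*(-125 + m)/(109 + m))
(16375 + 39452)/(H(220/(-152)) + 9274) = (16375 + 39452)/((220/(-152))²*(-125 + 220/(-152))/(109 + 220/(-152)) + 9274) = 55827/((220*(-1/152))²*(-125 + 220*(-1/152))/(109 + 220*(-1/152)) + 9274) = 55827/((-55/38)²*(-125 - 55/38)/(109 - 55/38) + 9274) = 55827/((3025/1444)*(-4805/38)/(4087/38) + 9274) = 55827/((3025/1444)*(38/4087)*(-4805/38) + 9274) = 55827/(-14535125/5901628 + 9274) = 55827/(54717162947/5901628) = 55827*(5901628/54717162947) = 329470186356/54717162947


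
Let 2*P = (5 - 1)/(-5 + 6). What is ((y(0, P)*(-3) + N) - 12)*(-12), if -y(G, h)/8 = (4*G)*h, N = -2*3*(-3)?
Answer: -72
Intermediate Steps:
N = 18 (N = -6*(-3) = 18)
P = 2 (P = ((5 - 1)/(-5 + 6))/2 = (4/1)/2 = (4*1)/2 = (½)*4 = 2)
y(G, h) = -32*G*h (y(G, h) = -8*4*G*h = -32*G*h)
((y(0, P)*(-3) + N) - 12)*(-12) = ((-32*0*2*(-3) + 18) - 12)*(-12) = ((0*(-3) + 18) - 12)*(-12) = ((0 + 18) - 12)*(-12) = (18 - 12)*(-12) = 6*(-12) = -72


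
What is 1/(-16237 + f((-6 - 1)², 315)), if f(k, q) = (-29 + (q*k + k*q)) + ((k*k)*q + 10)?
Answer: 1/770929 ≈ 1.2971e-6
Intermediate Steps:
f(k, q) = -19 + q*k² + 2*k*q (f(k, q) = (-29 + (k*q + k*q)) + (k²*q + 10) = (-29 + 2*k*q) + (q*k² + 10) = (-29 + 2*k*q) + (10 + q*k²) = -19 + q*k² + 2*k*q)
1/(-16237 + f((-6 - 1)², 315)) = 1/(-16237 + (-19 + 315*((-6 - 1)²)² + 2*(-6 - 1)²*315)) = 1/(-16237 + (-19 + 315*((-7)²)² + 2*(-7)²*315)) = 1/(-16237 + (-19 + 315*49² + 2*49*315)) = 1/(-16237 + (-19 + 315*2401 + 30870)) = 1/(-16237 + (-19 + 756315 + 30870)) = 1/(-16237 + 787166) = 1/770929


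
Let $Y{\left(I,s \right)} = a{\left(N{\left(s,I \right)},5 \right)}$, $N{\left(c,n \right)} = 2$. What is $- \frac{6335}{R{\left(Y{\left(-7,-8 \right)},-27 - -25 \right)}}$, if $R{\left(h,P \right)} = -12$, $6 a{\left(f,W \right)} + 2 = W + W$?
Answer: $\frac{6335}{12} \approx 527.92$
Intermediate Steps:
$a{\left(f,W \right)} = - \frac{1}{3} + \frac{W}{3}$ ($a{\left(f,W \right)} = - \frac{1}{3} + \frac{W + W}{6} = - \frac{1}{3} + \frac{2 W}{6} = - \frac{1}{3} + \frac{W}{3}$)
$Y{\left(I,s \right)} = \frac{4}{3}$ ($Y{\left(I,s \right)} = - \frac{1}{3} + \frac{1}{3} \cdot 5 = - \frac{1}{3} + \frac{5}{3} = \frac{4}{3}$)
$- \frac{6335}{R{\left(Y{\left(-7,-8 \right)},-27 - -25 \right)}} = - \frac{6335}{-12} = \left(-6335\right) \left(- \frac{1}{12}\right) = \frac{6335}{12}$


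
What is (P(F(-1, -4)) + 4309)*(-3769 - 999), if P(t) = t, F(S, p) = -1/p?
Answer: -20546504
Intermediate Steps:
(P(F(-1, -4)) + 4309)*(-3769 - 999) = (-1/(-4) + 4309)*(-3769 - 999) = (-1*(-1/4) + 4309)*(-4768) = (1/4 + 4309)*(-4768) = (17237/4)*(-4768) = -20546504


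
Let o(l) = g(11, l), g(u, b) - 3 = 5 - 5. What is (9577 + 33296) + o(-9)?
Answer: 42876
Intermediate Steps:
g(u, b) = 3 (g(u, b) = 3 + (5 - 5) = 3 + 0 = 3)
o(l) = 3
(9577 + 33296) + o(-9) = (9577 + 33296) + 3 = 42873 + 3 = 42876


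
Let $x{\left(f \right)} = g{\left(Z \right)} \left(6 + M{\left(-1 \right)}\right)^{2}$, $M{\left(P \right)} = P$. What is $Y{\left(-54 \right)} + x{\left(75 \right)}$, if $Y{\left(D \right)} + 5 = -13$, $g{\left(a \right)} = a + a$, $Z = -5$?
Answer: $-268$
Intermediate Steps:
$g{\left(a \right)} = 2 a$
$Y{\left(D \right)} = -18$ ($Y{\left(D \right)} = -5 - 13 = -18$)
$x{\left(f \right)} = -250$ ($x{\left(f \right)} = 2 \left(-5\right) \left(6 - 1\right)^{2} = - 10 \cdot 5^{2} = \left(-10\right) 25 = -250$)
$Y{\left(-54 \right)} + x{\left(75 \right)} = -18 - 250 = -268$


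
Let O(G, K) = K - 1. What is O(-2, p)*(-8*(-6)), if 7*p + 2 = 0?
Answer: -432/7 ≈ -61.714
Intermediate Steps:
p = -2/7 (p = -2/7 + (1/7)*0 = -2/7 + 0 = -2/7 ≈ -0.28571)
O(G, K) = -1 + K
O(-2, p)*(-8*(-6)) = (-1 - 2/7)*(-8*(-6)) = -9/7*48 = -432/7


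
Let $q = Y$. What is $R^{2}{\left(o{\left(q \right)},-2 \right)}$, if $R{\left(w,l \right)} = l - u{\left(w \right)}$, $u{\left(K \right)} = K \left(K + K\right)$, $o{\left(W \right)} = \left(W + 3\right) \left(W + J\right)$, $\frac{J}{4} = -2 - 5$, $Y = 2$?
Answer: $1142575204$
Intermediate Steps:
$J = -28$ ($J = 4 \left(-2 - 5\right) = 4 \left(-7\right) = -28$)
$q = 2$
$o{\left(W \right)} = \left(-28 + W\right) \left(3 + W\right)$ ($o{\left(W \right)} = \left(W + 3\right) \left(W - 28\right) = \left(3 + W\right) \left(-28 + W\right) = \left(-28 + W\right) \left(3 + W\right)$)
$u{\left(K \right)} = 2 K^{2}$ ($u{\left(K \right)} = K 2 K = 2 K^{2}$)
$R{\left(w,l \right)} = l - 2 w^{2}$
$R^{2}{\left(o{\left(q \right)},-2 \right)} = \left(-2 - 2 \left(-84 + 2^{2} - 50\right)^{2}\right)^{2} = \left(-2 - 2 \left(-84 + 4 - 50\right)^{2}\right)^{2} = \left(-2 - 2 \left(-130\right)^{2}\right)^{2} = \left(-2 - 33800\right)^{2} = \left(-33802\right)^{2} = 1142575204$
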